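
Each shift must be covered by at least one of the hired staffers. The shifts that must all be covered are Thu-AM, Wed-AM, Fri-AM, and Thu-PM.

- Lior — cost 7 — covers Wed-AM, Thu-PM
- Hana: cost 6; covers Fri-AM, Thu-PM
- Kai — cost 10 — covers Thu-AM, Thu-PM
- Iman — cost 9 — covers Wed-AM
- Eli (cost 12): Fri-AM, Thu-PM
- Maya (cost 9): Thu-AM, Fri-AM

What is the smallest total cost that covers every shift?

16

Choose Lior and Maya: together they cover Thu-AM, Wed-AM, Fri-AM, Thu-PM — every shift.
Total cost: 7 + 9 = 16.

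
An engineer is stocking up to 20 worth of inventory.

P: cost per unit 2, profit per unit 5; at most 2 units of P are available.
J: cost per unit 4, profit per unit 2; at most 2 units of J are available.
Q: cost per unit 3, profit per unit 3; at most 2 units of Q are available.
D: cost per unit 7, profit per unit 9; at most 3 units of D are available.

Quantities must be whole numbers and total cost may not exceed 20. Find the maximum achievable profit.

28

This is a bounded integer knapsack.
P has the best ratio (5/2); taking only P gives at most 2×5 = 10 (stopped by the supply cap of 2).
Mixing does better — 2×P and 2×D: cost 18 ≤ 20, profit 2·5 + 2·9 = 28.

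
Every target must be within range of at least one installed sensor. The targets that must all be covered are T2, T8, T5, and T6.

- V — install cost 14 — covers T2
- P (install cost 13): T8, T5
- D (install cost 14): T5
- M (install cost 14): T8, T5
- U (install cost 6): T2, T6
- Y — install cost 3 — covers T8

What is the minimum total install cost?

This is an integer covering problem.
The greedy cost-per-new-target heuristic would pick U, Y, and P for 22, but a cheaper cover exists.
Choose P and U: together they cover T2, T8, T5, T6 — every target.
Total install cost: 13 + 6 = 19.
No cover costs less than 19.

19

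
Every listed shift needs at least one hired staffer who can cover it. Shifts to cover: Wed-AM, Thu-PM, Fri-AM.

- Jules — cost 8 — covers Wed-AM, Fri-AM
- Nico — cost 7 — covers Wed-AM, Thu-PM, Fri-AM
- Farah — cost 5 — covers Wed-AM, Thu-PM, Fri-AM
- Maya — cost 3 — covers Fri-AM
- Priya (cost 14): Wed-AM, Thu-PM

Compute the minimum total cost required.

5

Farah alone covers Wed-AM, Thu-PM, Fri-AM — every shift.
Total cost: 5.
No cover costs less than 5.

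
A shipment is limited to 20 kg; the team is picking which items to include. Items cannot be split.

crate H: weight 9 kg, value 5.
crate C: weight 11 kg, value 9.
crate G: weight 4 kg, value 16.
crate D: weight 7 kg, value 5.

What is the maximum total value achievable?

This is a 0-1 knapsack instance.
Allowing fractional choices, the relaxed optimum would be about 28.6, but items are indivisible.
crate G + crate D: weight 4 + 7 = 11 ≤ 20, value 16 + 5 = 21.
crate C + crate G: weight 11 + 4 = 15 ≤ 20, value 9 + 16 = 25.
crate H + crate G + crate D: weight 9 + 4 + 7 = 20 ≤ 20, value 5 + 16 + 5 = 26.
Best is crate H, crate G, and crate D with total value 26.

26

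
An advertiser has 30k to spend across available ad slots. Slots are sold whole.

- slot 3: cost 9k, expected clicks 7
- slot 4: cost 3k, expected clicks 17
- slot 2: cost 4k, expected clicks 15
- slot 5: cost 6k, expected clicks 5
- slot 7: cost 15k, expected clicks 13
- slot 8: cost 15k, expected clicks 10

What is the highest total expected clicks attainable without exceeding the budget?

50

Take slot 4, slot 2, slot 5, and slot 7: cost 3 + 4 + 6 + 15 = 28 ≤ 30, expected clicks 17 + 15 + 5 + 13 = 50.
No other feasible combination does better.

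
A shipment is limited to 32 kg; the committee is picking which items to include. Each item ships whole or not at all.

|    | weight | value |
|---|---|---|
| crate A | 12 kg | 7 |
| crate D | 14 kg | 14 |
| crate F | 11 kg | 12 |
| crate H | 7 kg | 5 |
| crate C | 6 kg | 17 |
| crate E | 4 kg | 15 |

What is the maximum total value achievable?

51

Allowing fractional choices, the relaxed optimum would be about 55.0, but items are indivisible.
crate D + crate H + crate C + crate E: weight 14 + 7 + 6 + 4 = 31 ≤ 32, value 14 + 5 + 17 + 15 = 51.
crate D + crate C + crate E: weight 14 + 6 + 4 = 24 ≤ 32, value 14 + 17 + 15 = 46.
crate F + crate H + crate C + crate E: weight 11 + 7 + 6 + 4 = 28 ≤ 32, value 12 + 5 + 17 + 15 = 49.
Best is crate D, crate H, crate C, and crate E with total value 51.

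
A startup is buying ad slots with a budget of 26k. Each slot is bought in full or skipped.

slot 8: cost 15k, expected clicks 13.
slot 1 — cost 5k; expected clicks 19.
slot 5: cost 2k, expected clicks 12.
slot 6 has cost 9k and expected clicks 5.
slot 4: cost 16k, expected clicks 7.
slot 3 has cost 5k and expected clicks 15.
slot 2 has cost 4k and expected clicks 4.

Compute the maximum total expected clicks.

55

Allowing fractional choices, the relaxed optimum would be about 58.7, but ad slots are indivisible.
slot 1 + slot 5 + slot 3 + slot 2: cost 5 + 2 + 5 + 4 = 16 ≤ 26, expected clicks 19 + 12 + 15 + 4 = 50.
slot 1 + slot 5 + slot 6 + slot 3: cost 5 + 2 + 9 + 5 = 21 ≤ 26, expected clicks 19 + 12 + 5 + 15 = 51.
slot 1 + slot 5 + slot 6 + slot 3 + slot 2: cost 5 + 2 + 9 + 5 + 4 = 25 ≤ 26, expected clicks 19 + 12 + 5 + 15 + 4 = 55.
Best is slot 1, slot 5, slot 6, slot 3, and slot 2 with total expected clicks 55.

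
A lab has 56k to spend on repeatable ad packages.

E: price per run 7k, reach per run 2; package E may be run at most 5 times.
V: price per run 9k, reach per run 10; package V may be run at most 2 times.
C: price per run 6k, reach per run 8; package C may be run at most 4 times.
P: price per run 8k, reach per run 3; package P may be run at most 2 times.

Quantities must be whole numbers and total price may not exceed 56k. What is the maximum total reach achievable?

This is a bounded integer knapsack.
2×E, 2×V, and 4×C: price 56 ≤ 56, reach 2·2 + 2·10 + 4·8 = 56.
2×V, 4×C, and 1×P: price 50 ≤ 56, reach 2·10 + 4·8 + 1·3 = 55.
Best is 56.

56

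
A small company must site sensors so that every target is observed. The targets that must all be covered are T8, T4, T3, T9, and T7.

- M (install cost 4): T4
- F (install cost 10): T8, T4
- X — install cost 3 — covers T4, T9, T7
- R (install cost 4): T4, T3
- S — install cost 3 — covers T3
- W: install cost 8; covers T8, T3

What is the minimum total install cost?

The greedy cost-per-new-target heuristic would pick X, S, and W for 14, but a cheaper cover exists.
Choose X and W: together they cover T8, T4, T3, T9, T7 — every target.
Total install cost: 3 + 8 = 11.
No cover costs less than 11.

11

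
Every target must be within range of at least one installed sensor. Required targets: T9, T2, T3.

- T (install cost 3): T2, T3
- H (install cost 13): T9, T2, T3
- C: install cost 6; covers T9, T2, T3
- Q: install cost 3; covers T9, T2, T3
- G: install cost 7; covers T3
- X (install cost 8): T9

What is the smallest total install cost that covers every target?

Q alone covers T9, T2, T3 — every target.
Total install cost: 3.
No cover costs less than 3.

3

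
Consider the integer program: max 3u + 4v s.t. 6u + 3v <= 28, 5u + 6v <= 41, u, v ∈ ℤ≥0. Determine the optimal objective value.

Relaxing integrality, the LP optimum is 27.33 at (u,v) = (0, 6.83), which is not an integer point.
(u,v)=(1,6): 6·1+3·6=24≤28, 5·1+6·6=41≤41, objective 27.
(u,v)=(2,5): 6·2+3·5=27≤28, 5·2+6·5=40≤41, objective 26.
(u,v)=(0,6): 6·0+3·6=18≤28, 5·0+6·6=36≤41, objective 24.
No feasible integer point exceeds 27.

27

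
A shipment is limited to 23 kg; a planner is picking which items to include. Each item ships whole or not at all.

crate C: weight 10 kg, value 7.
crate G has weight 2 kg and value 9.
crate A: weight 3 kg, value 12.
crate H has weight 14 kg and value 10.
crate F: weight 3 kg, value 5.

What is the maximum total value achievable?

Take crate G, crate A, crate H, and crate F: weight 2 + 3 + 14 + 3 = 22 ≤ 23, value 9 + 12 + 10 + 5 = 36.
No other feasible combination does better.

36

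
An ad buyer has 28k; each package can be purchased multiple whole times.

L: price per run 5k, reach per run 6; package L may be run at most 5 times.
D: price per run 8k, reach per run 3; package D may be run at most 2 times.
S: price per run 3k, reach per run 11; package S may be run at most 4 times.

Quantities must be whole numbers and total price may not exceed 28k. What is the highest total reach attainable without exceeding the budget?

62

2×L and 4×S: price 22 ≤ 28, reach 2·6 + 4·11 = 56.
3×L and 4×S: price 27 ≤ 28, reach 3·6 + 4·11 = 62.
Best is 62.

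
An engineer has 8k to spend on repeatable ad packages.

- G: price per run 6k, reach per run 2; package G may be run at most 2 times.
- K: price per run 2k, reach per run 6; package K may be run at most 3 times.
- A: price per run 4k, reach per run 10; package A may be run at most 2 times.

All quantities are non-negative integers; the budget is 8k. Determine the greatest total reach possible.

22

Take 2×K and 1×A: price 8 ≤ 8, reach 2·6 + 1·10 = 22.
No other integer combination yields more.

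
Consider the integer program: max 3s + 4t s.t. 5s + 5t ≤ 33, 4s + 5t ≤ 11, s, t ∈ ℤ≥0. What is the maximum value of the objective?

8

Relaxing integrality, the LP optimum is 8.80 at (s,t) = (0, 2.2), which is not an integer point.
(s,t)=(0,2): 5·0+5·2=10≤33, 4·0+5·2=10≤11, objective 8.
(s,t)=(1,1): 5·1+5·1=10≤33, 4·1+5·1=9≤11, objective 7.
Maximum is 8 at (s,t)=(0,2).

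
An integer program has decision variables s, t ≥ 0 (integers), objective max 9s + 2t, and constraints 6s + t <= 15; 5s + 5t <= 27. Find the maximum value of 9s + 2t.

(s,t)=(2,3) is feasible, giving 24.
(s,t)=(2,2) is feasible, giving 22.
(s,t)=(1,4) is feasible, giving 17.
Maximum is 24 at (s,t)=(2,3).

24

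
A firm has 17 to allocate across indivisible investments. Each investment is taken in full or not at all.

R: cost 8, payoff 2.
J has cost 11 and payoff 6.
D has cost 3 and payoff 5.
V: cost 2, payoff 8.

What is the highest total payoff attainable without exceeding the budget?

Allowing fractional choices, the relaxed optimum would be about 19.2, but investments are indivisible.
R + D + V: cost 8 + 3 + 2 = 13 ≤ 17, payoff 2 + 5 + 8 = 15.
J + D + V: cost 11 + 3 + 2 = 16 ≤ 17, payoff 6 + 5 + 8 = 19.
J + V: cost 11 + 2 = 13 ≤ 17, payoff 6 + 8 = 14.
Best is J, D, and V with total payoff 19.

19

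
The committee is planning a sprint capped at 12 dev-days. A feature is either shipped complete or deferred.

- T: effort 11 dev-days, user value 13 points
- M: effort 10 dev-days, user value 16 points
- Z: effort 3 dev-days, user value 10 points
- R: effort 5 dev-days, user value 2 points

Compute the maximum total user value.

16

Allowing fractional choices, the relaxed optimum would be about 24.4, but features are indivisible.
M: effort 10 ≤ 12, user value 16.
T: effort 11 ≤ 12, user value 13.
Z + R: effort 3 + 5 = 8 ≤ 12, user value 10 + 2 = 12.
Best is M with total user value 16.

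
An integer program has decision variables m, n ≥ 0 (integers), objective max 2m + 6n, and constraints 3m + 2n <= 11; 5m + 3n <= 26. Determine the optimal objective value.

(m,n)=(0,5): 3·0+2·5=10≤11, 5·0+3·5=15≤26, objective 30.
(m,n)=(1,4): 3·1+2·4=11≤11, 5·1+3·4=17≤26, objective 26.
No feasible integer point exceeds 30.

30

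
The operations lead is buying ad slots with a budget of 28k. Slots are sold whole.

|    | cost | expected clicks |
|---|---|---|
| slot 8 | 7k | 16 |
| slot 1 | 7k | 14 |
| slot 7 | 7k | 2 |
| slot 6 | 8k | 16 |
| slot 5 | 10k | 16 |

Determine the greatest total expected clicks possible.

48

Allowing fractional choices, the relaxed optimum would be about 55.6, but ad slots are indivisible.
slot 8 + slot 6 + slot 5: cost 7 + 8 + 10 = 25 ≤ 28, expected clicks 16 + 16 + 16 = 48.
slot 8 + slot 1 + slot 6: cost 7 + 7 + 8 = 22 ≤ 28, expected clicks 16 + 14 + 16 = 46.
Best is slot 8, slot 6, and slot 5 with total expected clicks 48.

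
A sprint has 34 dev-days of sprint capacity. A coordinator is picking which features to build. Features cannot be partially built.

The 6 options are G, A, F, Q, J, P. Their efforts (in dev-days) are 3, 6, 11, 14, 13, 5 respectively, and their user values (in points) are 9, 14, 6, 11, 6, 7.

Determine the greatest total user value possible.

41

Allowing fractional choices, the relaxed optimum would be about 44.3, but features are indivisible.
G + A + F + P: effort 3 + 6 + 11 + 5 = 25 ≤ 34, user value 9 + 14 + 6 + 7 = 36.
G + A + Q + P: effort 3 + 6 + 14 + 5 = 28 ≤ 34, user value 9 + 14 + 11 + 7 = 41.
G + A + F + Q: effort 3 + 6 + 11 + 14 = 34 ≤ 34, user value 9 + 14 + 6 + 11 = 40.
Best is G, A, Q, and P with total user value 41.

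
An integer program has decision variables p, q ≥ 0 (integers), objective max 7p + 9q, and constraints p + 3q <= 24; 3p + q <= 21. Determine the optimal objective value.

89

Relaxing integrality, the LP optimum is 91.50 at (p,q) = (4.88, 6.38), which is not an integer point.
(p,q)=(5,6): 1·5+3·6=23≤24, 3·5+1·6=21≤21, objective 89.
(p,q)=(3,7): 1·3+3·7=24≤24, 3·3+1·7=16≤21, objective 84.
(p,q)=(4,6): 1·4+3·6=22≤24, 3·4+1·6=18≤21, objective 82.
No feasible integer point exceeds 89.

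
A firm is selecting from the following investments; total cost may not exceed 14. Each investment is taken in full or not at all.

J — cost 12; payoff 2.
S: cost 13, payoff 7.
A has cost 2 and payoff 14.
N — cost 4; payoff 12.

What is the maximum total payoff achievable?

J + A: cost 12 + 2 = 14 ≤ 14, payoff 2 + 14 = 16.
A: cost 2 ≤ 14, payoff 14.
A + N: cost 2 + 4 = 6 ≤ 14, payoff 14 + 12 = 26.
Best is A and N with total payoff 26.

26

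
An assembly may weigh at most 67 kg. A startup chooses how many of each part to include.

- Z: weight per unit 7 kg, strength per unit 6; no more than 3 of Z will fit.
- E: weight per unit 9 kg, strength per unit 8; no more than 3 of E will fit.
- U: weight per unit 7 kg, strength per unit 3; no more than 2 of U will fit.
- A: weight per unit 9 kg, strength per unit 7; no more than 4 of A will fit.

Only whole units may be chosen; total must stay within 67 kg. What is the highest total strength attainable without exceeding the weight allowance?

56

Take 3×Z, 3×E, and 2×A: weight 66 ≤ 67, strength 3·6 + 3·8 + 2·7 = 56.
E has the best ratio (8/9) and is taken to its limit of 3; remaining capacity is filled optimally with the others.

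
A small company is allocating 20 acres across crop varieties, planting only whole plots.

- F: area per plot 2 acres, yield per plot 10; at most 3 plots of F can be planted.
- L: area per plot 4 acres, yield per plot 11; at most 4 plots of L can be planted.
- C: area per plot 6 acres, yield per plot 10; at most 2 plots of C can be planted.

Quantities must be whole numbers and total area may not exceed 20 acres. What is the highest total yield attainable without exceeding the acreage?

This is a bounded integer knapsack.
Take 2×F and 4×L: area 20 ≤ 20, yield 2·10 + 4·11 = 64.
No other integer combination yields more.

64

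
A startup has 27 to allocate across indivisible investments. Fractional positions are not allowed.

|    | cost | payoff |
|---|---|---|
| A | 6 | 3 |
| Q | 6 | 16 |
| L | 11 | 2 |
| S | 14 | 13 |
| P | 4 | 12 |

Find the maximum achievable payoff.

41

A + Q + L + P: cost 6 + 6 + 11 + 4 = 27 ≤ 27, payoff 3 + 16 + 2 + 12 = 33.
Q + S + P: cost 6 + 14 + 4 = 24 ≤ 27, payoff 16 + 13 + 12 = 41.
A + Q + S: cost 6 + 6 + 14 = 26 ≤ 27, payoff 3 + 16 + 13 = 32.
Best is Q, S, and P with total payoff 41.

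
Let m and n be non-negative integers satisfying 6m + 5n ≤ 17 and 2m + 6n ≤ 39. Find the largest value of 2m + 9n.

27

(m,n)=(0,3) is feasible, giving 27.
(m,n)=(1,2) is feasible, giving 20.
(m,n)=(0,2) is feasible, giving 18.
The best lattice point is (0,3), giving 27.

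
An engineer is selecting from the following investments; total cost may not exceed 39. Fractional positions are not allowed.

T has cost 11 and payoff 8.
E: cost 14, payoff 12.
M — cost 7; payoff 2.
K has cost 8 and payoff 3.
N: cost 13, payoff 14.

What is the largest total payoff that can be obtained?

34

Treat it as a binary knapsack problem.
Take T, E, and N: cost 11 + 14 + 13 = 38 ≤ 39, payoff 8 + 12 + 14 = 34.
No other feasible combination does better.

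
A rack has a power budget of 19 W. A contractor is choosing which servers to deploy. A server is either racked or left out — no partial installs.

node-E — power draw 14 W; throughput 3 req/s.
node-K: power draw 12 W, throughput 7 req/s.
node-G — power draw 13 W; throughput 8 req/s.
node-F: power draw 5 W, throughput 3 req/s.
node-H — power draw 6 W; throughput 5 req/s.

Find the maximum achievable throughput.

node-G + node-F: power draw 13 + 5 = 18 ≤ 19, throughput 8 + 3 = 11.
node-G + node-H: power draw 13 + 6 = 19 ≤ 19, throughput 8 + 5 = 13.
node-K + node-H: power draw 12 + 6 = 18 ≤ 19, throughput 7 + 5 = 12.
Best is node-G and node-H with total throughput 13.

13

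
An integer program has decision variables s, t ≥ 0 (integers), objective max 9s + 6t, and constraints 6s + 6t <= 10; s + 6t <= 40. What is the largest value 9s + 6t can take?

(s,t)=(1,0) is feasible, giving 9.
(s,t)=(0,1) is feasible, giving 6.
(s,t)=(0,0) is feasible, giving 0.
No feasible integer point exceeds 9.

9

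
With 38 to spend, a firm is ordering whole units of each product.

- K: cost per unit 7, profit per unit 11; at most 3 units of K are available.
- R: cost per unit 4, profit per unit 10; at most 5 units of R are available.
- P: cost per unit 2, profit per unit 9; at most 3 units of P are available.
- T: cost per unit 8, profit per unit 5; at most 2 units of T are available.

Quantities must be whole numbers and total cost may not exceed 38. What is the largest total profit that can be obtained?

P has the best ratio (9/2); taking only P gives at most 3×9 = 27 (stopped by the supply cap of 3).
Mixing does better — 2×K, 5×R, and 2×P: cost 38 ≤ 38, profit 2·11 + 5·10 + 2·9 = 90.

90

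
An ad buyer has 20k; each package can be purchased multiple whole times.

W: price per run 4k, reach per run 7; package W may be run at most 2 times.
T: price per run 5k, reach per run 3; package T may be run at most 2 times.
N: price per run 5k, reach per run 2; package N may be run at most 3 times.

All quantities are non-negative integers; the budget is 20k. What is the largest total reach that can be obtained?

W has the best ratio (7/4); taking only W gives at most 2×7 = 14 (stopped by the supply cap of 2).
Mixing does better — 2×W and 2×T: price 18 ≤ 20, reach 2·7 + 2·3 = 20.

20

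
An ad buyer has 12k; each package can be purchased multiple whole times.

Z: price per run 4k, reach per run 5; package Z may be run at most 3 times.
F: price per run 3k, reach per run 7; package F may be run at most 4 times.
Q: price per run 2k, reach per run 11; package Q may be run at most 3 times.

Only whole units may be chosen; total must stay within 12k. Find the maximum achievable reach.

Take 2×F and 3×Q: price 12 ≤ 12, reach 2·7 + 3·11 = 47.
Q has the best ratio (11/2) and is taken to its limit of 3; remaining capacity is filled optimally with the others.

47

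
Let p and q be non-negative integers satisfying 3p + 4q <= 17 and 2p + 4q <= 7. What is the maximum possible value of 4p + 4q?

12

Relaxing integrality, the LP optimum is 14.00 at (p,q) = (3.5, 0), which is not an integer point.
(p,q)=(3,0): 3·3+4·0=9≤17, 2·3+4·0=6≤7, objective 12.
(p,q)=(2,0): 3·2+4·0=6≤17, 2·2+4·0=4≤7, objective 8.
No feasible integer point exceeds 12.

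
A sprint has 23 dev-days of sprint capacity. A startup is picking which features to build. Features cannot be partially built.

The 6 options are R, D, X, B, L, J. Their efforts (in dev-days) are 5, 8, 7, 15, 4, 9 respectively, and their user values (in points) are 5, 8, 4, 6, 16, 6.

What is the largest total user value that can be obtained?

30

This is a 0-1 knapsack instance.
Allowing fractional choices, the relaxed optimum would be about 33.0, but features are indivisible.
D + X + L: effort 8 + 7 + 4 = 19 ≤ 23, user value 8 + 4 + 16 = 28.
D + L + J: effort 8 + 4 + 9 = 21 ≤ 23, user value 8 + 16 + 6 = 30.
R + D + L: effort 5 + 8 + 4 = 17 ≤ 23, user value 5 + 8 + 16 = 29.
Best is D, L, and J with total user value 30.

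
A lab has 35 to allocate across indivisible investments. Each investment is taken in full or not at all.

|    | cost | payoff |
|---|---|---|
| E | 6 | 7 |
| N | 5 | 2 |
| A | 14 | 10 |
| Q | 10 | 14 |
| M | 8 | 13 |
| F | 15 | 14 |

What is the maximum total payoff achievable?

41

Allowing fractional choices, the relaxed optimum would be about 44.3, but investments are indivisible.
Q + M + F: cost 10 + 8 + 15 = 33 ≤ 35, payoff 14 + 13 + 14 = 41.
A + Q + M: cost 14 + 10 + 8 = 32 ≤ 35, payoff 10 + 14 + 13 = 37.
Best is Q, M, and F with total payoff 41.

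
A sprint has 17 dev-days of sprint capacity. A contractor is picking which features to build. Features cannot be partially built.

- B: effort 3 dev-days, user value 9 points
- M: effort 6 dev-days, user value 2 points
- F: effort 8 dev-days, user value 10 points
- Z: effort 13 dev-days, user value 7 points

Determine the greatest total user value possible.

This is a 0-1 knapsack instance.
Allowing fractional choices, the relaxed optimum would be about 22.2, but features are indivisible.
B + F: effort 3 + 8 = 11 ≤ 17, user value 9 + 10 = 19.
B + Z: effort 3 + 13 = 16 ≤ 17, user value 9 + 7 = 16.
B + M + F: effort 3 + 6 + 8 = 17 ≤ 17, user value 9 + 2 + 10 = 21.
Best is B, M, and F with total user value 21.

21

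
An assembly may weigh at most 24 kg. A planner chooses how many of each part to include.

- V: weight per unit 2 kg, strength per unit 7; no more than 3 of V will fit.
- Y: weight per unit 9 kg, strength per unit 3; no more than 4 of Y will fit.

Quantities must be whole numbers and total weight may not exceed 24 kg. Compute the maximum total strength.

27

V has the best ratio (7/2); taking only V gives at most 3×7 = 21 (stopped by the supply cap of 3).
Mixing does better — 3×V and 2×Y: weight 24 ≤ 24, strength 3·7 + 2·3 = 27.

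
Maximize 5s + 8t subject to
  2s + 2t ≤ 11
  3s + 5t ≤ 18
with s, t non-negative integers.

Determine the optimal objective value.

29

The continuous relaxation peaks at (4.75, 0.75) with value 29.75; rounding to a feasible lattice point costs some objective.
(s,t)=(1,3): 2·1+2·3=8≤11, 3·1+5·3=18≤18, objective 29.
(s,t)=(4,1): 2·4+2·1=10≤11, 3·4+5·1=17≤18, objective 28.
(s,t)=(2,2): 2·2+2·2=8≤11, 3·2+5·2=16≤18, objective 26.
Maximum is 29 at (s,t)=(1,3).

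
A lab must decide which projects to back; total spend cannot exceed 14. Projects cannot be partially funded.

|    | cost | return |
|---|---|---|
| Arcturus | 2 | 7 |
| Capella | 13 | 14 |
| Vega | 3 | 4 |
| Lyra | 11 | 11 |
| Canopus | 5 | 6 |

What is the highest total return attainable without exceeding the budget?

Take Arcturus and Lyra: cost 2 + 11 = 13 ≤ 14, return 7 + 11 = 18.
No other feasible combination does better.

18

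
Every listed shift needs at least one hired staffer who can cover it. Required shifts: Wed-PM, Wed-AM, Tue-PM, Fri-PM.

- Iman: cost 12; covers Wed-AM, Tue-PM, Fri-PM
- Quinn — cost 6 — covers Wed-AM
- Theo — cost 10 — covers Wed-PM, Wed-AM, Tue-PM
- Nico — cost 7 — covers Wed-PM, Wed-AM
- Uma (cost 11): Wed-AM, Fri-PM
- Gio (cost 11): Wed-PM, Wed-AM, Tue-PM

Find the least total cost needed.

The greedy cost-per-new-shift heuristic would pick Theo and Uma for 21, but a cheaper cover exists.
Choose Iman and Nico: together they cover Wed-PM, Wed-AM, Tue-PM, Fri-PM — every shift.
Total cost: 12 + 7 = 19.
No cover costs less than 19.

19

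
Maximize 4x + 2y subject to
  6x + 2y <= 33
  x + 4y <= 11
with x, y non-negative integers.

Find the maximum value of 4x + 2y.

(x,y)=(5,1) is feasible, giving 22.
(x,y)=(5,0) is feasible, giving 20.
(x,y)=(4,1) is feasible, giving 18.
(x,y)=(4,0) is feasible, giving 16.
The best lattice point is (5,1), giving 22.

22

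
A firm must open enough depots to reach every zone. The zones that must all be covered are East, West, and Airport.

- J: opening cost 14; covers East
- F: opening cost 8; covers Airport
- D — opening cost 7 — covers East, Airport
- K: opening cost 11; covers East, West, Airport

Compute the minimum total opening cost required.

11

The greedy cost-per-new-zone heuristic would pick D and K for 18, but a cheaper cover exists.
K alone covers East, West, Airport — every zone.
Total opening cost: 11.
No cover costs less than 11.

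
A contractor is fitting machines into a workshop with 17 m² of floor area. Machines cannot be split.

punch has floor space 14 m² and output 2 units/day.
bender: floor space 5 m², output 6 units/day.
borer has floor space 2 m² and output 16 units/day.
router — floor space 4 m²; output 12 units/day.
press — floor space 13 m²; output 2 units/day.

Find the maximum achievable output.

34

This is an integer program with binary decision variables.
bender + borer + router: floor space 5 + 2 + 4 = 11 ≤ 17, output 6 + 16 + 12 = 34.
borer + router: floor space 2 + 4 = 6 ≤ 17, output 16 + 12 = 28.
bender + borer: floor space 5 + 2 = 7 ≤ 17, output 6 + 16 = 22.
Best is bender, borer, and router with total output 34.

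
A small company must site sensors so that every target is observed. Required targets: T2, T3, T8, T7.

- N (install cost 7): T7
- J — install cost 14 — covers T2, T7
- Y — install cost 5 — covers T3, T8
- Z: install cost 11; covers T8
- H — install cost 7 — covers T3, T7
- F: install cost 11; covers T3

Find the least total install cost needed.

19

This is a weighted set-cover instance.
The greedy cost-per-new-target heuristic would pick Y, N, and J for 26, but a cheaper cover exists.
Choose J and Y: together they cover T2, T3, T8, T7 — every target.
Total install cost: 14 + 5 = 19.
No cover costs less than 19.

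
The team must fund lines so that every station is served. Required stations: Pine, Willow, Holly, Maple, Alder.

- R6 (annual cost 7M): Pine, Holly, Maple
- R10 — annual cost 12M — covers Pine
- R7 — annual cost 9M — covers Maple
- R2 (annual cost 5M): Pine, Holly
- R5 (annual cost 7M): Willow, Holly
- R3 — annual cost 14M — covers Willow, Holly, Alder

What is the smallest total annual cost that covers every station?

This is an integer covering problem.
The greedy cost-per-new-station heuristic would pick R6, R5, and R3 for 28, but a cheaper cover exists.
Choose R6 and R3: together they cover Pine, Willow, Holly, Maple, Alder — every station.
Total annual cost: 7 + 14 = 21.
No cover costs less than 21.

21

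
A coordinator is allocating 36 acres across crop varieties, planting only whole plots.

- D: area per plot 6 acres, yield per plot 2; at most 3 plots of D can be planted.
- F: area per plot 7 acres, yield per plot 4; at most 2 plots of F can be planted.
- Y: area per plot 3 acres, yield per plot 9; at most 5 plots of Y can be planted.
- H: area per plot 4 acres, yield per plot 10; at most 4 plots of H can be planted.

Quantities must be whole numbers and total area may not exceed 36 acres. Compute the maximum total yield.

This is a bounded integer knapsack.
Take 5×Y and 4×H: area 31 ≤ 36, yield 5·9 + 4·10 = 85.
Y has the best ratio (9/3) and is taken to its limit of 5; remaining capacity is filled optimally with the others.

85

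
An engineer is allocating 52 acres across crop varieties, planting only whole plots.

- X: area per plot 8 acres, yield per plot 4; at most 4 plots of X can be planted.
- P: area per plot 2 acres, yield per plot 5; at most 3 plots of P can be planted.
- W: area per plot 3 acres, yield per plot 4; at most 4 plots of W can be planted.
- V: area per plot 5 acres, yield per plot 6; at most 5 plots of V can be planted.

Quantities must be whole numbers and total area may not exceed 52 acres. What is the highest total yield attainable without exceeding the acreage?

65

Take 1×X, 3×P, 4×W, and 5×V: area 51 ≤ 52, yield 1·4 + 3·5 + 4·4 + 5·6 = 65.
P has the best ratio (5/2) and is taken to its limit of 3; remaining capacity is filled optimally with the others.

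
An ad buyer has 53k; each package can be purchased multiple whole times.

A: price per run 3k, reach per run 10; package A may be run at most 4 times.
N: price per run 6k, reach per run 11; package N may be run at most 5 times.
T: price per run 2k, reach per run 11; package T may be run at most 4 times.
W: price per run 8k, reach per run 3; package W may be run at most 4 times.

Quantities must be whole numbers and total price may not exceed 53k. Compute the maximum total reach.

139

Take 4×A, 5×N, and 4×T: price 50 ≤ 53, reach 4·10 + 5·11 + 4·11 = 139.
T has the best ratio (11/2) and is taken to its limit of 4; remaining capacity is filled optimally with the others.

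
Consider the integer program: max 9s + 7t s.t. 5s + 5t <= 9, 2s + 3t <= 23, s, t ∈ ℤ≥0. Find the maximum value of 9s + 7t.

9

The continuous relaxation peaks at (1.8, 0) with value 16.20; rounding to a feasible lattice point costs some objective.
(s,t)=(1,0): 5·1+5·0=5≤9, 2·1+3·0=2≤23, objective 9.
(s,t)=(0,1): 5·0+5·1=5≤9, 2·0+3·1=3≤23, objective 7.
(s,t)=(0,0): 5·0+5·0=0≤9, 2·0+3·0=0≤23, objective 0.
The best lattice point is (1,0), giving 9.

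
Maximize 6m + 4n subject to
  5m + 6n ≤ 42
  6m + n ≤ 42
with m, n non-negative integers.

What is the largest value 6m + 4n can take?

44

The continuous relaxation peaks at (6.77, 1.35) with value 46.06; rounding to a feasible lattice point costs some objective.
(m,n)=(6,2): 5·6+6·2=42≤42, 6·6+1·2=38≤42, objective 44.
(m,n)=(7,0): 5·7+6·0=35≤42, 6·7+1·0=42≤42, objective 42.
(m,n)=(6,1): 5·6+6·1=36≤42, 6·6+1·1=37≤42, objective 40.
Maximum is 44 at (m,n)=(6,2).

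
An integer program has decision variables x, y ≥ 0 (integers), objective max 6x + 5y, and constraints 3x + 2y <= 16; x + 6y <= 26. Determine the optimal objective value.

34

Relaxing integrality, the LP optimum is 35.88 at (x,y) = (2.75, 3.88), which is not an integer point.
(x,y)=(4,2): 3·4+2·2=16≤16, 1·4+6·2=16≤26, objective 34.
(x,y)=(3,3): 3·3+2·3=15≤16, 1·3+6·3=21≤26, objective 33.
(x,y)=(2,4): 3·2+2·4=14≤16, 1·2+6·4=26≤26, objective 32.
The best lattice point is (4,2), giving 34.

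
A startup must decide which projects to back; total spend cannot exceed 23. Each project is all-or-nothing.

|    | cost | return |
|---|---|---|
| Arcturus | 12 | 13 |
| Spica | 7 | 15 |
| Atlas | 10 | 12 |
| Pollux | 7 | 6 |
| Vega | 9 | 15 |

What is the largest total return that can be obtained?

Take Spica, Pollux, and Vega: cost 7 + 7 + 9 = 23 ≤ 23, return 15 + 6 + 15 = 36.
No other feasible combination does better.

36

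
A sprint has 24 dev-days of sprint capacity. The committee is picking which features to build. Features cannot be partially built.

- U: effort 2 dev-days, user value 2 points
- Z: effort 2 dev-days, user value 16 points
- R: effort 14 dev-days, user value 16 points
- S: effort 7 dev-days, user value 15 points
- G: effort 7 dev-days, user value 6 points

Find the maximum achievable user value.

Treat it as a binary knapsack problem.
Allowing fractional choices, the relaxed optimum would be about 48.0, but features are indivisible.
Z + R + S: effort 2 + 14 + 7 = 23 ≤ 24, user value 16 + 16 + 15 = 47.
Z + R + G: effort 2 + 14 + 7 = 23 ≤ 24, user value 16 + 16 + 6 = 38.
U + Z + S + G: effort 2 + 2 + 7 + 7 = 18 ≤ 24, user value 2 + 16 + 15 + 6 = 39.
Best is Z, R, and S with total user value 47.

47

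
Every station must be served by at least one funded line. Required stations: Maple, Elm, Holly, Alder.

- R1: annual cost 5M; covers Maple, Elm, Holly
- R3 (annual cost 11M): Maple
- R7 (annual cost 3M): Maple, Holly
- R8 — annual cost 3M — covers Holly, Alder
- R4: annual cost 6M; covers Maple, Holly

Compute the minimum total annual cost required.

8

The greedy cost-per-new-station heuristic would pick R7, R8, and R1 for 11, but a cheaper cover exists.
Choose R1 and R8: together they cover Maple, Elm, Holly, Alder — every station.
Total annual cost: 5 + 3 = 8.
No cover costs less than 8.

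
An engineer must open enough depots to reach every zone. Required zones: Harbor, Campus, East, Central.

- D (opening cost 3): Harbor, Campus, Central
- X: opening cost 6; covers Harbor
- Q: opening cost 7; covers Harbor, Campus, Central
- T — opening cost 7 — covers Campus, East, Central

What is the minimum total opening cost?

10

Choose D and T: together they cover Harbor, Campus, East, Central — every zone.
Total opening cost: 3 + 7 = 10.
No cover costs less than 10.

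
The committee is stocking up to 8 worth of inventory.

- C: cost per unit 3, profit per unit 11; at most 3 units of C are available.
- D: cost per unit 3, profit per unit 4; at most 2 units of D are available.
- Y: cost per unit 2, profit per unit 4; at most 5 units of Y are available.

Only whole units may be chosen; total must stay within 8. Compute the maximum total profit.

26

2×C and 1×Y: cost 8 ≤ 8, profit 2·11 + 1·4 = 26.
2×C: cost 6 ≤ 8, profit 2·11 = 22.
Best is 26.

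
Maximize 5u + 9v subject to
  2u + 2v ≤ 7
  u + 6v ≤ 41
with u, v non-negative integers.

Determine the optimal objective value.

27

Relaxing integrality, the LP optimum is 31.50 at (u,v) = (0, 3.5), which is not an integer point.
(u,v)=(0,3): 2·0+2·3=6≤7, 1·0+6·3=18≤41, objective 27.
(u,v)=(1,2): 2·1+2·2=6≤7, 1·1+6·2=13≤41, objective 23.
(u,v)=(0,2): 2·0+2·2=4≤7, 1·0+6·2=12≤41, objective 18.
The best lattice point is (0,3), giving 27.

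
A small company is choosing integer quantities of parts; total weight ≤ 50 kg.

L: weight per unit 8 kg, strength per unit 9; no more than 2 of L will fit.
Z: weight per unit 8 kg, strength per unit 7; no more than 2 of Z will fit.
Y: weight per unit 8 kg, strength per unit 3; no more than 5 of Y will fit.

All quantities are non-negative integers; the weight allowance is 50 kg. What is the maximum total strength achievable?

2×L, 2×Z, and 2×Y: weight 48 ≤ 50, strength 2·9 + 2·7 + 2·3 = 38.
2×L, 2×Z, and 1×Y: weight 40 ≤ 50, strength 2·9 + 2·7 + 1·3 = 35.
Best is 38.

38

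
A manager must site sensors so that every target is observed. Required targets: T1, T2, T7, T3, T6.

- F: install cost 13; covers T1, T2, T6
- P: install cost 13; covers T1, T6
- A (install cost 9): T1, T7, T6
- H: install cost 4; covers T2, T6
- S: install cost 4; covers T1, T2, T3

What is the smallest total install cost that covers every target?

This is an integer covering problem.
Choose A and S: together they cover T1, T2, T7, T3, T6 — every target.
Total install cost: 9 + 4 = 13.

13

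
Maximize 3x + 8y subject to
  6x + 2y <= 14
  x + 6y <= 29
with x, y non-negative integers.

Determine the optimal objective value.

The continuous relaxation peaks at (0.765, 4.71) with value 39.94; rounding to a feasible lattice point costs some objective.
(x,y)=(1,4): 6·1+2·4=14≤14, 1·1+6·4=25≤29, objective 35.
(x,y)=(0,4): 6·0+2·4=8≤14, 1·0+6·4=24≤29, objective 32.
(x,y)=(1,3): 6·1+2·3=12≤14, 1·1+6·3=19≤29, objective 27.
(x,y)=(0,3): 6·0+2·3=6≤14, 1·0+6·3=18≤29, objective 24.
The best lattice point is (1,4), giving 35.

35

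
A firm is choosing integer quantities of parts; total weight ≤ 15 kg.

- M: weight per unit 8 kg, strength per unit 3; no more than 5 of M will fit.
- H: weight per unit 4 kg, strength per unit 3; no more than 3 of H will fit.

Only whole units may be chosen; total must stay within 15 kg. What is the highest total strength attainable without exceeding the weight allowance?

9

Take 3×H: weight 12 ≤ 15, strength 3·3 = 9.
H has the best ratio (3/4) and is taken to its limit of 3; remaining capacity is filled optimally with the others.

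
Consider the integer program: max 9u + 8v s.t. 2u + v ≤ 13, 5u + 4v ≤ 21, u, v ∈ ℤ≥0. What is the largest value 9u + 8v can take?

(u,v)=(1,4): 2·1+1·4=6≤13, 5·1+4·4=21≤21, objective 41.
(u,v)=(0,5): 2·0+1·5=5≤13, 5·0+4·5=20≤21, objective 40.
No feasible integer point exceeds 41.

41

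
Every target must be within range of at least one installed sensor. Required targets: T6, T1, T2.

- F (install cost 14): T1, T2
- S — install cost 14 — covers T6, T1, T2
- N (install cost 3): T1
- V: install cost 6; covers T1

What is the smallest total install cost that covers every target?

This is a weighted set-cover instance.
The greedy cost-per-new-target heuristic would pick N and S for 17, but a cheaper cover exists.
S alone covers T6, T1, T2 — every target.
Total install cost: 14.
No cover costs less than 14.

14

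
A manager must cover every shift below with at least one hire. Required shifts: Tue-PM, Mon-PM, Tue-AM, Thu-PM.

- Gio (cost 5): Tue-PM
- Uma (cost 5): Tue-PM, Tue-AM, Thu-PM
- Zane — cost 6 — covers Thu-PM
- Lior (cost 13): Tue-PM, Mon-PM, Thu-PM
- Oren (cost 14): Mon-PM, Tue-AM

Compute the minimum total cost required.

Choose Uma and Lior: together they cover Tue-PM, Mon-PM, Tue-AM, Thu-PM — every shift.
Total cost: 5 + 13 = 18.
No cover costs less than 18.

18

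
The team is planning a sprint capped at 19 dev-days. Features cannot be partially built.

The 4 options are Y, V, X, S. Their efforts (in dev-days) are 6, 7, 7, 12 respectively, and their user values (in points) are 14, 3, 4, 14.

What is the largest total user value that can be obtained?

This is an integer program with binary decision variables.
Take Y and S: effort 6 + 12 = 18 ≤ 19, user value 14 + 14 = 28.
No other feasible combination does better.

28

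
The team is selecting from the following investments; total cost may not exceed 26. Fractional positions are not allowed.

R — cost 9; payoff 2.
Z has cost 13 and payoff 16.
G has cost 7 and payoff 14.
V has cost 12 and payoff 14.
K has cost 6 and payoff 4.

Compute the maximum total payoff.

G + V + K: cost 7 + 12 + 6 = 25 ≤ 26, payoff 14 + 14 + 4 = 32.
Z + G + K: cost 13 + 7 + 6 = 26 ≤ 26, payoff 16 + 14 + 4 = 34.
Z + G: cost 13 + 7 = 20 ≤ 26, payoff 16 + 14 = 30.
Best is Z, G, and K with total payoff 34.

34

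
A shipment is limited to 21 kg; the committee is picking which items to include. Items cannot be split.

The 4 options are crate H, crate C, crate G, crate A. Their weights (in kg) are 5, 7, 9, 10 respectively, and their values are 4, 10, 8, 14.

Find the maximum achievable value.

Allowing fractional choices, the relaxed optimum would be about 27.6, but items are indivisible.
crate C + crate A: weight 7 + 10 = 17 ≤ 21, value 10 + 14 = 24.
crate G + crate A: weight 9 + 10 = 19 ≤ 21, value 8 + 14 = 22.
Best is crate C and crate A with total value 24.

24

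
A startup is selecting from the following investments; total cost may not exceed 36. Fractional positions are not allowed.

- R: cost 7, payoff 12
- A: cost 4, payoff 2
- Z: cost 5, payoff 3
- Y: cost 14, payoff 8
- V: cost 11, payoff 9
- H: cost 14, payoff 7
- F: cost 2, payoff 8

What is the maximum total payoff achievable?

37

This is an integer program with binary decision variables.
Allowing fractional choices, the relaxed optimum would be about 38.3, but investments are indivisible.
R + Y + V + F: cost 7 + 14 + 11 + 2 = 34 ≤ 36, payoff 12 + 8 + 9 + 8 = 37.
R + V + H + F: cost 7 + 11 + 14 + 2 = 34 ≤ 36, payoff 12 + 9 + 7 + 8 = 36.
Best is R, Y, V, and F with total payoff 37.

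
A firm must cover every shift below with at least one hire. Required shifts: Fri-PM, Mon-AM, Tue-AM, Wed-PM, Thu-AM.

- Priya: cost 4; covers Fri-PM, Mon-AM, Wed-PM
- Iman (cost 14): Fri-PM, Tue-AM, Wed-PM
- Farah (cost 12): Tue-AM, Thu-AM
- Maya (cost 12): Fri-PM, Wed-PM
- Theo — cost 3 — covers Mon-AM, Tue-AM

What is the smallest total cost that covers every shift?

16

This is an integer covering problem.
Choose Priya and Farah: together they cover Fri-PM, Mon-AM, Tue-AM, Wed-PM, Thu-AM — every shift.
Total cost: 4 + 12 = 16.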